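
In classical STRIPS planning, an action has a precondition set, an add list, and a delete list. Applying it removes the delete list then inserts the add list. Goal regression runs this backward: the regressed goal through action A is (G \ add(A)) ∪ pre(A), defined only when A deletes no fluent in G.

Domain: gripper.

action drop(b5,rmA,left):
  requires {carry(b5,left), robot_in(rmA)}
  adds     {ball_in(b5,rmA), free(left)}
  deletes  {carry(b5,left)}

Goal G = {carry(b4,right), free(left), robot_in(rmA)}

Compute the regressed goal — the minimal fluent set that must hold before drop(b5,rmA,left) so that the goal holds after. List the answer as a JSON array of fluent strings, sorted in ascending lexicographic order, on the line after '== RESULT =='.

Compute (G \ add) ∪ pre:
  G ∩ del = {}  (empty — regression defined)
  G \ add = {carry(b4,right), free(left), robot_in(rmA)} \ {ball_in(b5,rmA), free(left)} = {carry(b4,right), robot_in(rmA)}
  ∪ pre   = {carry(b4,right), robot_in(rmA)} ∪ {carry(b5,left), robot_in(rmA)}
          = {carry(b4,right), carry(b5,left), robot_in(rmA)}

== RESULT ==
["carry(b4,right)", "carry(b5,left)", "robot_in(rmA)"]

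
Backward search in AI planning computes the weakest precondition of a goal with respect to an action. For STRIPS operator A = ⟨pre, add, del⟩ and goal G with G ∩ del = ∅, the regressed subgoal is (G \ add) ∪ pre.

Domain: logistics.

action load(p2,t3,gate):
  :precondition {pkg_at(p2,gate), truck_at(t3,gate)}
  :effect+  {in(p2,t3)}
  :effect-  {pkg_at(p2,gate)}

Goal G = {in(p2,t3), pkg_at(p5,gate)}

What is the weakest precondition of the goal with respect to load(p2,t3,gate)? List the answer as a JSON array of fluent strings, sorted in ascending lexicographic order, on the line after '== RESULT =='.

Regress:
  G ∩ del = {}  (empty — regression defined)
  G \ add = {in(p2,t3), pkg_at(p5,gate)} \ {in(p2,t3)} = {pkg_at(p5,gate)}
  ∪ pre   = {pkg_at(p5,gate)} ∪ {pkg_at(p2,gate), truck_at(t3,gate)}
          = {pkg_at(p2,gate), pkg_at(p5,gate), truck_at(t3,gate)}

== RESULT ==
["pkg_at(p2,gate)", "pkg_at(p5,gate)", "truck_at(t3,gate)"]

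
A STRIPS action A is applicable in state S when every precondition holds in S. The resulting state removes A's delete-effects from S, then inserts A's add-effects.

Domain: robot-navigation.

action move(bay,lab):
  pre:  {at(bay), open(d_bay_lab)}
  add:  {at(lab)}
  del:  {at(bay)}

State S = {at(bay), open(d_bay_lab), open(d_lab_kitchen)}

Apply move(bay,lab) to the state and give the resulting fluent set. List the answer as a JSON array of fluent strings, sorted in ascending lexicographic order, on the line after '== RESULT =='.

Progress:
  pre ⊆ S: {at(bay), open(d_bay_lab)} ⊆ S  — applicable
  S \ del = {open(d_bay_lab), open(d_lab_kitchen)}
  ∪ add   = {at(lab), open(d_bay_lab), open(d_lab_kitchen)}

== RESULT ==
["at(lab)", "open(d_bay_lab)", "open(d_lab_kitchen)"]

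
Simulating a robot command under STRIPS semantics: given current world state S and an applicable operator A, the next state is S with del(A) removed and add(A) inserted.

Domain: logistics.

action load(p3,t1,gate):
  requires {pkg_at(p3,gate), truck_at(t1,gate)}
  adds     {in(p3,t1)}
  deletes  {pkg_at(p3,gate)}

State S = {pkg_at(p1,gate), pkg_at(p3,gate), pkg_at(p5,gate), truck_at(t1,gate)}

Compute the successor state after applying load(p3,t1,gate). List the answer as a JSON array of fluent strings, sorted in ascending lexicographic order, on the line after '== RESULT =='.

Compute (S \ del) ∪ add:
  pre ⊆ S: {pkg_at(p3,gate), truck_at(t1,gate)} ⊆ S  — applicable
  S \ del = {pkg_at(p1,gate), pkg_at(p5,gate), truck_at(t1,gate)}
  ∪ add   = {in(p3,t1), pkg_at(p1,gate), pkg_at(p5,gate), truck_at(t1,gate)}

== RESULT ==
["in(p3,t1)", "pkg_at(p1,gate)", "pkg_at(p5,gate)", "truck_at(t1,gate)"]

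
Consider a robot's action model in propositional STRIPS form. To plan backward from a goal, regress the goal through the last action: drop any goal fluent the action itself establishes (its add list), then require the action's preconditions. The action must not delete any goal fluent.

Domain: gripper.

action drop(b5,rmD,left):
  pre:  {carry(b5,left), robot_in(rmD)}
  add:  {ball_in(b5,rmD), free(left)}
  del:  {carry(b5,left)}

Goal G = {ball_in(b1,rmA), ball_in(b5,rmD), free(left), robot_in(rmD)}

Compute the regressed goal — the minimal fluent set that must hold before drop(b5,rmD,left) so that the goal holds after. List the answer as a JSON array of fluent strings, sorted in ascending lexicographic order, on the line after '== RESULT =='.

Compute (G \ add) ∪ pre:
  G ∩ del = {}  (empty — regression defined)
  G \ add = {ball_in(b1,rmA), ball_in(b5,rmD), free(left), robot_in(rmD)} \ {ball_in(b5,rmD), free(left)} = {ball_in(b1,rmA), robot_in(rmD)}
  ∪ pre   = {ball_in(b1,rmA), robot_in(rmD)} ∪ {carry(b5,left), robot_in(rmD)}
          = {ball_in(b1,rmA), carry(b5,left), robot_in(rmD)}

== RESULT ==
["ball_in(b1,rmA)", "carry(b5,left)", "robot_in(rmD)"]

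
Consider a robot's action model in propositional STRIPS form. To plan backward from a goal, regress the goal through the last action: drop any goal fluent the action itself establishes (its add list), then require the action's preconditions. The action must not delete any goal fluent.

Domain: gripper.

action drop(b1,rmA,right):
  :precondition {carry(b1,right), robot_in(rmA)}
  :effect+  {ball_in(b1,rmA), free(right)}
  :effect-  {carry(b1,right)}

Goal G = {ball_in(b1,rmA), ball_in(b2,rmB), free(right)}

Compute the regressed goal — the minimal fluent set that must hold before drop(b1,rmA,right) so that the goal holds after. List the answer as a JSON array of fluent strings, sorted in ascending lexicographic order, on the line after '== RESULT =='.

Regress:
  G ∩ del = {}  (empty — regression defined)
  G \ add = {ball_in(b1,rmA), ball_in(b2,rmB), free(right)} \ {ball_in(b1,rmA), free(right)} = {ball_in(b2,rmB)}
  ∪ pre   = {ball_in(b2,rmB)} ∪ {carry(b1,right), robot_in(rmA)}
          = {ball_in(b2,rmB), carry(b1,right), robot_in(rmA)}

== RESULT ==
["ball_in(b2,rmB)", "carry(b1,right)", "robot_in(rmA)"]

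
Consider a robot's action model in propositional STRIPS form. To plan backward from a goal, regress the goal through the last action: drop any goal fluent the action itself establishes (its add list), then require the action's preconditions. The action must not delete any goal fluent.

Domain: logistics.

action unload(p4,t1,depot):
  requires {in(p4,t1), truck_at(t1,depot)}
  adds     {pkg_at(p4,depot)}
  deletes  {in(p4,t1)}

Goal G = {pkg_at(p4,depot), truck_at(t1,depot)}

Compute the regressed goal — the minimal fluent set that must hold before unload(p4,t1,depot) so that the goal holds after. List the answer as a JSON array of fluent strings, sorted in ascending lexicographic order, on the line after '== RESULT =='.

Compute (G \ add) ∪ pre:
  G ∩ del = {}  (empty — regression defined)
  G \ add = {pkg_at(p4,depot), truck_at(t1,depot)} \ {pkg_at(p4,depot)} = {truck_at(t1,depot)}
  ∪ pre   = {truck_at(t1,depot)} ∪ {in(p4,t1), truck_at(t1,depot)}
          = {in(p4,t1), truck_at(t1,depot)}

== RESULT ==
["in(p4,t1)", "truck_at(t1,depot)"]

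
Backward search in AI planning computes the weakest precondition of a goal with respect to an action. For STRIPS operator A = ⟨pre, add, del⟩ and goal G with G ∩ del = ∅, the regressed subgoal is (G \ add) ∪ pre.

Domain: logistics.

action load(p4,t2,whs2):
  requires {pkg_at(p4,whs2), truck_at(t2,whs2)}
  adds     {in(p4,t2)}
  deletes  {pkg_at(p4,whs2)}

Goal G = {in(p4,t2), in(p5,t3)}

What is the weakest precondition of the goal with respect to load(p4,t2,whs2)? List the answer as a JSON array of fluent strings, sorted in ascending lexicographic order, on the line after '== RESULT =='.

Compute (G \ add) ∪ pre:
  G ∩ del = {}  (empty — regression defined)
  G \ add = {in(p4,t2), in(p5,t3)} \ {in(p4,t2)} = {in(p5,t3)}
  ∪ pre   = {in(p5,t3)} ∪ {pkg_at(p4,whs2), truck_at(t2,whs2)}
          = {in(p5,t3), pkg_at(p4,whs2), truck_at(t2,whs2)}

== RESULT ==
["in(p5,t3)", "pkg_at(p4,whs2)", "truck_at(t2,whs2)"]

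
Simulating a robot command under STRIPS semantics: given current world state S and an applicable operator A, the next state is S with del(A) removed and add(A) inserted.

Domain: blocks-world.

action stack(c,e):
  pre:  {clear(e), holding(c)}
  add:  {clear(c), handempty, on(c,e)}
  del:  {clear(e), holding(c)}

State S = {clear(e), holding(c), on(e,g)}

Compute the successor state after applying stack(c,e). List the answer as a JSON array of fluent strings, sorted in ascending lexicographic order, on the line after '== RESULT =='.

Compute (S \ del) ∪ add:
  pre ⊆ S: {clear(e), holding(c)} ⊆ S  — applicable
  S \ del = {on(e,g)}
  ∪ add   = {clear(c), handempty, on(c,e), on(e,g)}

== RESULT ==
["clear(c)", "handempty", "on(c,e)", "on(e,g)"]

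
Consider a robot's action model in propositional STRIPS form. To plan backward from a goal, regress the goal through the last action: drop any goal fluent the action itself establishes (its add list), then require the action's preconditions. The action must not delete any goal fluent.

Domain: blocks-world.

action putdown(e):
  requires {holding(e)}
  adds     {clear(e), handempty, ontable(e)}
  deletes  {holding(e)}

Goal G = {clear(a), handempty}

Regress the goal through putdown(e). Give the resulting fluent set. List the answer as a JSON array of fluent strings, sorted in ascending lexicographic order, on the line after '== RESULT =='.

Regress:
  G ∩ del = {}  (empty — regression defined)
  G \ add = {clear(a), handempty} \ {clear(e), handempty, ontable(e)} = {clear(a)}
  ∪ pre   = {clear(a)} ∪ {holding(e)}
          = {clear(a), holding(e)}

== RESULT ==
["clear(a)", "holding(e)"]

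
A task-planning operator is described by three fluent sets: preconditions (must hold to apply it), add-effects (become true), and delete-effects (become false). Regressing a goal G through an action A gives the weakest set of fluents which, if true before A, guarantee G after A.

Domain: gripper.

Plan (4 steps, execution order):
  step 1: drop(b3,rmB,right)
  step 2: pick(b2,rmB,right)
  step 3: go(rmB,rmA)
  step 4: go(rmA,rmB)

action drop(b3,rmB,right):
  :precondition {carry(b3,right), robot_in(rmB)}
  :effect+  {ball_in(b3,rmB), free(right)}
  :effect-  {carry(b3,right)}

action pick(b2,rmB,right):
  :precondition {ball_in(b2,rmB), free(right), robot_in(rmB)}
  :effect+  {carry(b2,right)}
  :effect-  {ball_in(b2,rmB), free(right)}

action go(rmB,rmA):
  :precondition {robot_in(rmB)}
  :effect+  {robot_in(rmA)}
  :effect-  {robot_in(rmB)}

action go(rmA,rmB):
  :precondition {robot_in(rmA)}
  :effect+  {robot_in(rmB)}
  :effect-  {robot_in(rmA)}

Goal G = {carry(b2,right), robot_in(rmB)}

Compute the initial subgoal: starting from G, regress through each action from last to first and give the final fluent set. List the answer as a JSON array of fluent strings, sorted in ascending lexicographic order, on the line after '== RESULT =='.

Work backward from the goal:
  through step 4 (go(rmA,rmB)): drop {robot_in(rmB)}, keep {carry(b2,right)}, require {robot_in(rmA)}
    → {carry(b2,right), robot_in(rmA)}
  through step 3 (go(rmB,rmA)): drop {robot_in(rmA)}, keep {carry(b2,right)}, require {robot_in(rmB)}
    → {carry(b2,right), robot_in(rmB)}
  through step 2 (pick(b2,rmB,right)): drop {carry(b2,right)}, keep {robot_in(rmB)}, require {ball_in(b2,rmB), free(right), robot_in(rmB)}
    → {ball_in(b2,rmB), free(right), robot_in(rmB)}
  through step 1 (drop(b3,rmB,right)): drop {free(right)}, keep {ball_in(b2,rmB), robot_in(rmB)}, require {carry(b3,right), robot_in(rmB)}
    → {ball_in(b2,rmB), carry(b3,right), robot_in(rmB)}

== RESULT ==
["ball_in(b2,rmB)", "carry(b3,right)", "robot_in(rmB)"]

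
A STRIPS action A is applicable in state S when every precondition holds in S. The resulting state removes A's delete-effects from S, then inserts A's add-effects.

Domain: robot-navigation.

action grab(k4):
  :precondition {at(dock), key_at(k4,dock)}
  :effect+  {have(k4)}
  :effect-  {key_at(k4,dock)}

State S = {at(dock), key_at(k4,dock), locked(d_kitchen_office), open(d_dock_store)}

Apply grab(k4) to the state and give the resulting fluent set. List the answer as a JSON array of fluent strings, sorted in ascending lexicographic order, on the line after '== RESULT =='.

Progress:
  pre ⊆ S: {at(dock), key_at(k4,dock)} ⊆ S  — applicable
  S \ del = {at(dock), locked(d_kitchen_office), open(d_dock_store)}
  ∪ add   = {at(dock), have(k4), locked(d_kitchen_office), open(d_dock_store)}

== RESULT ==
["at(dock)", "have(k4)", "locked(d_kitchen_office)", "open(d_dock_store)"]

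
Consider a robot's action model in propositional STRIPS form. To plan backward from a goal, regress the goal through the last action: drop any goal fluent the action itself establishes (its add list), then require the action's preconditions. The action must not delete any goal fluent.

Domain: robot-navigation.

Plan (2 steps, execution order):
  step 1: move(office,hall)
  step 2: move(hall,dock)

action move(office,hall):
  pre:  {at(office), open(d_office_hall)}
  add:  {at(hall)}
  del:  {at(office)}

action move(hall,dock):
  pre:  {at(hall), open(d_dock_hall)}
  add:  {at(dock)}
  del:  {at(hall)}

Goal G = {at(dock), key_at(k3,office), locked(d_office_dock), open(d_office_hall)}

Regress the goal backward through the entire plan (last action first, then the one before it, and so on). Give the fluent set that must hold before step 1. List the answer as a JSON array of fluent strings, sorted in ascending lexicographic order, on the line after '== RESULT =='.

Regress step by step:
  through step 2 (move(hall,dock)): drop {at(dock)}, keep {key_at(k3,office), locked(d_office_dock), open(d_office_hall)}, require {at(hall), open(d_dock_hall)}
    → {at(hall), key_at(k3,office), locked(d_office_dock), open(d_dock_hall), open(d_office_hall)}
  through step 1 (move(office,hall)): drop {at(hall)}, keep {key_at(k3,office), locked(d_office_dock), open(d_dock_hall), open(d_office_hall)}, require {at(office), open(d_office_hall)}
    → {at(office), key_at(k3,office), locked(d_office_dock), open(d_dock_hall), open(d_office_hall)}

== RESULT ==
["at(office)", "key_at(k3,office)", "locked(d_office_dock)", "open(d_dock_hall)", "open(d_office_hall)"]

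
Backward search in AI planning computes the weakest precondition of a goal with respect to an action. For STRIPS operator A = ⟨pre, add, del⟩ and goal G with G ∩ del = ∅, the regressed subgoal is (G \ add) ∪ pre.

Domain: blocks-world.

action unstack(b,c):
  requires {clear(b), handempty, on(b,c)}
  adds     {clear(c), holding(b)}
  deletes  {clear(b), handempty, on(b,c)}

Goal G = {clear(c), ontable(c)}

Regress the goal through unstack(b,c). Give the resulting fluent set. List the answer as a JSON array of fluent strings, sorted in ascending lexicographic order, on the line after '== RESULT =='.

Compute (G \ add) ∪ pre:
  G ∩ del = {}  (empty — regression defined)
  G \ add = {clear(c), ontable(c)} \ {clear(c), holding(b)} = {ontable(c)}
  ∪ pre   = {ontable(c)} ∪ {clear(b), handempty, on(b,c)}
          = {clear(b), handempty, on(b,c), ontable(c)}

== RESULT ==
["clear(b)", "handempty", "on(b,c)", "ontable(c)"]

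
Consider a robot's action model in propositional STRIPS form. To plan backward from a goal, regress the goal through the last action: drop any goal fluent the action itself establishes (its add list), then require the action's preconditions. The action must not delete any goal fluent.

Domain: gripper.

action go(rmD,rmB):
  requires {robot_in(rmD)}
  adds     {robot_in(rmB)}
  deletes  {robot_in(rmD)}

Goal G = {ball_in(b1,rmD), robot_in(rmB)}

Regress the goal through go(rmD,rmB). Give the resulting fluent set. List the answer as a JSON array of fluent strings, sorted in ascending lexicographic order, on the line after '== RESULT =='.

Compute (G \ add) ∪ pre:
  G ∩ del = {}  (empty — regression defined)
  G \ add = {ball_in(b1,rmD), robot_in(rmB)} \ {robot_in(rmB)} = {ball_in(b1,rmD)}
  ∪ pre   = {ball_in(b1,rmD)} ∪ {robot_in(rmD)}
          = {ball_in(b1,rmD), robot_in(rmD)}

== RESULT ==
["ball_in(b1,rmD)", "robot_in(rmD)"]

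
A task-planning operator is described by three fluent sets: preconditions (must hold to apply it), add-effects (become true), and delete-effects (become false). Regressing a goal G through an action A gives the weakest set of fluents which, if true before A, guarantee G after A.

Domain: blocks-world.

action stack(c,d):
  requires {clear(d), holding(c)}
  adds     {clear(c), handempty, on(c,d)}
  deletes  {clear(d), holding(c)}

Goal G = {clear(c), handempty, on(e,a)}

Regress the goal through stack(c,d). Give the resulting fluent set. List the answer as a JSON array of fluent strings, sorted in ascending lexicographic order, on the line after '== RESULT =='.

Regress:
  G ∩ del = {}  (empty — regression defined)
  G \ add = {clear(c), handempty, on(e,a)} \ {clear(c), handempty, on(c,d)} = {on(e,a)}
  ∪ pre   = {on(e,a)} ∪ {clear(d), holding(c)}
          = {clear(d), holding(c), on(e,a)}

== RESULT ==
["clear(d)", "holding(c)", "on(e,a)"]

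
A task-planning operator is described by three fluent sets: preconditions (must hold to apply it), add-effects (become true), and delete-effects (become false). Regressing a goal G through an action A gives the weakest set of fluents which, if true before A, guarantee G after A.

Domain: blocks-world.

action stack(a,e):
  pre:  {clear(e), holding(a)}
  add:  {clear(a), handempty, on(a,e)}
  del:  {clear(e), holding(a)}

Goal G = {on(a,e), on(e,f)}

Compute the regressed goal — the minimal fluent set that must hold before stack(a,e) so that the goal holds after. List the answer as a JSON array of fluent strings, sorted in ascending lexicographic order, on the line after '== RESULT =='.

Compute (G \ add) ∪ pre:
  G ∩ del = {}  (empty — regression defined)
  G \ add = {on(a,e), on(e,f)} \ {clear(a), handempty, on(a,e)} = {on(e,f)}
  ∪ pre   = {on(e,f)} ∪ {clear(e), holding(a)}
          = {clear(e), holding(a), on(e,f)}

== RESULT ==
["clear(e)", "holding(a)", "on(e,f)"]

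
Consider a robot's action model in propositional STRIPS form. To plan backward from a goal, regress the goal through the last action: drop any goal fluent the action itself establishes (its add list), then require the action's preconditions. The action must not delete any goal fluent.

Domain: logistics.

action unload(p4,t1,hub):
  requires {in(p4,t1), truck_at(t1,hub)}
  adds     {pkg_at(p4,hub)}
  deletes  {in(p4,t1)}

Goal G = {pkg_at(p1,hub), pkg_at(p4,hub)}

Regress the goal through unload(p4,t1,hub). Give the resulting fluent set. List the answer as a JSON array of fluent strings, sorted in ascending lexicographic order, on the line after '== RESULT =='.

Compute (G \ add) ∪ pre:
  G ∩ del = {}  (empty — regression defined)
  G \ add = {pkg_at(p1,hub), pkg_at(p4,hub)} \ {pkg_at(p4,hub)} = {pkg_at(p1,hub)}
  ∪ pre   = {pkg_at(p1,hub)} ∪ {in(p4,t1), truck_at(t1,hub)}
          = {in(p4,t1), pkg_at(p1,hub), truck_at(t1,hub)}

== RESULT ==
["in(p4,t1)", "pkg_at(p1,hub)", "truck_at(t1,hub)"]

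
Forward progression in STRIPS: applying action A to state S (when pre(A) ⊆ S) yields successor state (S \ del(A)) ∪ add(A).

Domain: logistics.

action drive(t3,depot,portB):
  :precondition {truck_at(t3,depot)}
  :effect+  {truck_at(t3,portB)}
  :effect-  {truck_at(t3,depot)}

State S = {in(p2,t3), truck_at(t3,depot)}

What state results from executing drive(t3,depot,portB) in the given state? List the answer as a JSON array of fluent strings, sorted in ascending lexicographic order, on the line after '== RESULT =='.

Compute (S \ del) ∪ add:
  pre ⊆ S: {truck_at(t3,depot)} ⊆ S  — applicable
  S \ del = {in(p2,t3)}
  ∪ add   = {in(p2,t3), truck_at(t3,portB)}

== RESULT ==
["in(p2,t3)", "truck_at(t3,portB)"]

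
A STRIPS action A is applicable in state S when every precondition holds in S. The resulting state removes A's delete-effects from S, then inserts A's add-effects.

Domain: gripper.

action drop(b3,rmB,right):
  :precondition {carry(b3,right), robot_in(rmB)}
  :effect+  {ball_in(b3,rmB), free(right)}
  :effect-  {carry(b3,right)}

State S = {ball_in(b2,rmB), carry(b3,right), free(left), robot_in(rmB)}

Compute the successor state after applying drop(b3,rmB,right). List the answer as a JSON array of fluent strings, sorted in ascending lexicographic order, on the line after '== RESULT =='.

Progress:
  pre ⊆ S: {carry(b3,right), robot_in(rmB)} ⊆ S  — applicable
  S \ del = {ball_in(b2,rmB), free(left), robot_in(rmB)}
  ∪ add   = {ball_in(b2,rmB), ball_in(b3,rmB), free(left), free(right), robot_in(rmB)}

== RESULT ==
["ball_in(b2,rmB)", "ball_in(b3,rmB)", "free(left)", "free(right)", "robot_in(rmB)"]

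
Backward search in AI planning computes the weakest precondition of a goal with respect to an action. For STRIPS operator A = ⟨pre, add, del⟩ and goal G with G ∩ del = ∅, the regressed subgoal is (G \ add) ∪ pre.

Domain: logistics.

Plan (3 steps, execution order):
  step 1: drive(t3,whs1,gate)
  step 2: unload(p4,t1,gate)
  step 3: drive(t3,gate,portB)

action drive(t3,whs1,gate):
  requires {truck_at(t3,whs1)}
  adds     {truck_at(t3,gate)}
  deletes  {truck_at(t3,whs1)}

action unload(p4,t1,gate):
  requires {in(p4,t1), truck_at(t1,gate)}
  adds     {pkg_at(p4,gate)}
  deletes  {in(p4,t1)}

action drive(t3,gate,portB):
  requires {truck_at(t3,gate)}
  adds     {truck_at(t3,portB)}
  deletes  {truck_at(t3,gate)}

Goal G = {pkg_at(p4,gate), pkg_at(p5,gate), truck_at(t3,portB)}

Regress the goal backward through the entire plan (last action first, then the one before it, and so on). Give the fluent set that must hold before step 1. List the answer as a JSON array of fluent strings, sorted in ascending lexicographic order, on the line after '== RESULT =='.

Regress step by step:
  through step 3 (drive(t3,gate,portB)): drop {truck_at(t3,portB)}, keep {pkg_at(p4,gate), pkg_at(p5,gate)}, require {truck_at(t3,gate)}
    → {pkg_at(p4,gate), pkg_at(p5,gate), truck_at(t3,gate)}
  through step 2 (unload(p4,t1,gate)): drop {pkg_at(p4,gate)}, keep {pkg_at(p5,gate), truck_at(t3,gate)}, require {in(p4,t1), truck_at(t1,gate)}
    → {in(p4,t1), pkg_at(p5,gate), truck_at(t1,gate), truck_at(t3,gate)}
  through step 1 (drive(t3,whs1,gate)): drop {truck_at(t3,gate)}, keep {in(p4,t1), pkg_at(p5,gate), truck_at(t1,gate)}, require {truck_at(t3,whs1)}
    → {in(p4,t1), pkg_at(p5,gate), truck_at(t1,gate), truck_at(t3,whs1)}

== RESULT ==
["in(p4,t1)", "pkg_at(p5,gate)", "truck_at(t1,gate)", "truck_at(t3,whs1)"]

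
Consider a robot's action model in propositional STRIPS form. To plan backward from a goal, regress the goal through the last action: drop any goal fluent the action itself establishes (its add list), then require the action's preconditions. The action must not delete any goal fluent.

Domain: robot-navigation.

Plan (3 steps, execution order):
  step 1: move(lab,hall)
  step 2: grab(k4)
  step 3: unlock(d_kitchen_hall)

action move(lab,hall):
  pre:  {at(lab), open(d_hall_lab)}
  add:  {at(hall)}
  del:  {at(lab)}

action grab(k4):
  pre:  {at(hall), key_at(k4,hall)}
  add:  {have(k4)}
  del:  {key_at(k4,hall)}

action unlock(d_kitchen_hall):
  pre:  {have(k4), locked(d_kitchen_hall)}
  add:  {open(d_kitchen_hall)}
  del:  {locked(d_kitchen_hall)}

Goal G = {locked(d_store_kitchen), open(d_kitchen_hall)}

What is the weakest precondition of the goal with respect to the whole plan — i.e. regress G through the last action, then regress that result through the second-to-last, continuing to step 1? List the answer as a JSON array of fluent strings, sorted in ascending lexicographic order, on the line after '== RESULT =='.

Regress step by step:
  through step 3 (unlock(d_kitchen_hall)): drop {open(d_kitchen_hall)}, keep {locked(d_store_kitchen)}, require {have(k4), locked(d_kitchen_hall)}
    → {have(k4), locked(d_kitchen_hall), locked(d_store_kitchen)}
  through step 2 (grab(k4)): drop {have(k4)}, keep {locked(d_kitchen_hall), locked(d_store_kitchen)}, require {at(hall), key_at(k4,hall)}
    → {at(hall), key_at(k4,hall), locked(d_kitchen_hall), locked(d_store_kitchen)}
  through step 1 (move(lab,hall)): drop {at(hall)}, keep {key_at(k4,hall), locked(d_kitchen_hall), locked(d_store_kitchen)}, require {at(lab), open(d_hall_lab)}
    → {at(lab), key_at(k4,hall), locked(d_kitchen_hall), locked(d_store_kitchen), open(d_hall_lab)}

== RESULT ==
["at(lab)", "key_at(k4,hall)", "locked(d_kitchen_hall)", "locked(d_store_kitchen)", "open(d_hall_lab)"]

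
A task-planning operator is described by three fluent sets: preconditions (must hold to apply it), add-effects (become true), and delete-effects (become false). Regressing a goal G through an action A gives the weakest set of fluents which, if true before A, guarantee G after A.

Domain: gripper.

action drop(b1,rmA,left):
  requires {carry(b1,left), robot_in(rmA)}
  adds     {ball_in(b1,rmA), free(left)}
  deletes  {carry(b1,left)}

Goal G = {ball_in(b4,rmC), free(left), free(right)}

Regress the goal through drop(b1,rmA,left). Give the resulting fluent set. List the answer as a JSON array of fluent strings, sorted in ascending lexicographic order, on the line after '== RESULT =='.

Compute (G \ add) ∪ pre:
  G ∩ del = {}  (empty — regression defined)
  G \ add = {ball_in(b4,rmC), free(left), free(right)} \ {ball_in(b1,rmA), free(left)} = {ball_in(b4,rmC), free(right)}
  ∪ pre   = {ball_in(b4,rmC), free(right)} ∪ {carry(b1,left), robot_in(rmA)}
          = {ball_in(b4,rmC), carry(b1,left), free(right), robot_in(rmA)}

== RESULT ==
["ball_in(b4,rmC)", "carry(b1,left)", "free(right)", "robot_in(rmA)"]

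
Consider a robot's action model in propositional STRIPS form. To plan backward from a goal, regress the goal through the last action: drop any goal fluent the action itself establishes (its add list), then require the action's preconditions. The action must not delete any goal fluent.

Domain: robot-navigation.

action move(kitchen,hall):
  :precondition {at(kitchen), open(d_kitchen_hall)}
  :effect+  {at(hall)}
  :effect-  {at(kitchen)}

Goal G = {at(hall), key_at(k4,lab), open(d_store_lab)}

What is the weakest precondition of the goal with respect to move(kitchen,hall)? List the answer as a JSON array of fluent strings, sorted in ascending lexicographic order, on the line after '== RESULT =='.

Compute (G \ add) ∪ pre:
  G ∩ del = {}  (empty — regression defined)
  G \ add = {at(hall), key_at(k4,lab), open(d_store_lab)} \ {at(hall)} = {key_at(k4,lab), open(d_store_lab)}
  ∪ pre   = {key_at(k4,lab), open(d_store_lab)} ∪ {at(kitchen), open(d_kitchen_hall)}
          = {at(kitchen), key_at(k4,lab), open(d_kitchen_hall), open(d_store_lab)}

== RESULT ==
["at(kitchen)", "key_at(k4,lab)", "open(d_kitchen_hall)", "open(d_store_lab)"]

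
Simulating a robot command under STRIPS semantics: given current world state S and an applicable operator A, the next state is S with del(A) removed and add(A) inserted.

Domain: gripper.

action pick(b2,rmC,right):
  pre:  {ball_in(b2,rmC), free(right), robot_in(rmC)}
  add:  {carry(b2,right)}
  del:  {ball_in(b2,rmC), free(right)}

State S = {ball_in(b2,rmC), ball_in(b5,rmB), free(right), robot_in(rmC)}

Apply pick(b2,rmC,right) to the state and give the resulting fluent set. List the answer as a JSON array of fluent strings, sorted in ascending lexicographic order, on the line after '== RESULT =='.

Compute (S \ del) ∪ add:
  pre ⊆ S: {ball_in(b2,rmC), free(right), robot_in(rmC)} ⊆ S  — applicable
  S \ del = {ball_in(b5,rmB), robot_in(rmC)}
  ∪ add   = {ball_in(b5,rmB), carry(b2,right), robot_in(rmC)}

== RESULT ==
["ball_in(b5,rmB)", "carry(b2,right)", "robot_in(rmC)"]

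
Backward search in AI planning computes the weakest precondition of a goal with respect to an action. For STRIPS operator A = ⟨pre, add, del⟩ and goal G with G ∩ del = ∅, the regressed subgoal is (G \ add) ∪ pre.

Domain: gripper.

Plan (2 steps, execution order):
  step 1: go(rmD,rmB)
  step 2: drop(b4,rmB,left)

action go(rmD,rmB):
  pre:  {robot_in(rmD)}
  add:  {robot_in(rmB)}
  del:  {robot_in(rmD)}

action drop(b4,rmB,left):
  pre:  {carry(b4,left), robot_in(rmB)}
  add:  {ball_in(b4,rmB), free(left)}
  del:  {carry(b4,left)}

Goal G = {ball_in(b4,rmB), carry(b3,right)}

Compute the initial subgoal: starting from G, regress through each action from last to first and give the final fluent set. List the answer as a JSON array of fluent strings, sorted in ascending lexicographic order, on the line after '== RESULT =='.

Regress step by step:
  through step 2 (drop(b4,rmB,left)): drop {ball_in(b4,rmB)}, keep {carry(b3,right)}, require {carry(b4,left), robot_in(rmB)}
    → {carry(b3,right), carry(b4,left), robot_in(rmB)}
  through step 1 (go(rmD,rmB)): drop {robot_in(rmB)}, keep {carry(b3,right), carry(b4,left)}, require {robot_in(rmD)}
    → {carry(b3,right), carry(b4,left), robot_in(rmD)}

== RESULT ==
["carry(b3,right)", "carry(b4,left)", "robot_in(rmD)"]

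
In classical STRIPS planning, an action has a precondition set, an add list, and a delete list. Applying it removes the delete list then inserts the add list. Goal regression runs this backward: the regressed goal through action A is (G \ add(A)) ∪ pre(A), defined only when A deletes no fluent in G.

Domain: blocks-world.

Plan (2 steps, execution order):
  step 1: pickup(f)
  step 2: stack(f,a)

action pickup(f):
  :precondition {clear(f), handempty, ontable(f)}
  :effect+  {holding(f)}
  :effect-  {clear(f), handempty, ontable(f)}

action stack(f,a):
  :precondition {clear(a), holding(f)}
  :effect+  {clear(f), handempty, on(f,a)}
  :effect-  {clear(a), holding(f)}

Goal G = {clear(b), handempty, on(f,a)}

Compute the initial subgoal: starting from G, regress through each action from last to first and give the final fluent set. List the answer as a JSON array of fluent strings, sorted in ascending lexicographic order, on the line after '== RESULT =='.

Regress step by step:
  through step 2 (stack(f,a)): drop {handempty, on(f,a)}, keep {clear(b)}, require {clear(a), holding(f)}
    → {clear(a), clear(b), holding(f)}
  through step 1 (pickup(f)): drop {holding(f)}, keep {clear(a), clear(b)}, require {clear(f), handempty, ontable(f)}
    → {clear(a), clear(b), clear(f), handempty, ontable(f)}

== RESULT ==
["clear(a)", "clear(b)", "clear(f)", "handempty", "ontable(f)"]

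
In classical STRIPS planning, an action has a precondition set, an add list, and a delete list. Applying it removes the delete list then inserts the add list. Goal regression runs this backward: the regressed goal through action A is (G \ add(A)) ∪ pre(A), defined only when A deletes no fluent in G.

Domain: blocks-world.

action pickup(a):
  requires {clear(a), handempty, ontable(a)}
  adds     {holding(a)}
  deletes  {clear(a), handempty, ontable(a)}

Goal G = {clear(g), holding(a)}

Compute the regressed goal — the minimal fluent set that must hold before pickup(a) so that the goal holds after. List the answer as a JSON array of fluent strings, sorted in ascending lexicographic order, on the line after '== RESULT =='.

Regress:
  G ∩ del = {}  (empty — regression defined)
  G \ add = {clear(g), holding(a)} \ {holding(a)} = {clear(g)}
  ∪ pre   = {clear(g)} ∪ {clear(a), handempty, ontable(a)}
          = {clear(a), clear(g), handempty, ontable(a)}

== RESULT ==
["clear(a)", "clear(g)", "handempty", "ontable(a)"]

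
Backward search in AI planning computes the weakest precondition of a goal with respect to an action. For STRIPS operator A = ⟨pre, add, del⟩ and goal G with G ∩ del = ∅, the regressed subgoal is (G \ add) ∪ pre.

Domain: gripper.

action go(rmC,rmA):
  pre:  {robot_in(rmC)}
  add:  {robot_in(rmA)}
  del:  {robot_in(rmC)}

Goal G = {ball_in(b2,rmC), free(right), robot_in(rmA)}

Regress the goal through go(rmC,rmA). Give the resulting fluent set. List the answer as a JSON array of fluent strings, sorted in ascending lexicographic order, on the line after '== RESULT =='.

Compute (G \ add) ∪ pre:
  G ∩ del = {}  (empty — regression defined)
  G \ add = {ball_in(b2,rmC), free(right), robot_in(rmA)} \ {robot_in(rmA)} = {ball_in(b2,rmC), free(right)}
  ∪ pre   = {ball_in(b2,rmC), free(right)} ∪ {robot_in(rmC)}
          = {ball_in(b2,rmC), free(right), robot_in(rmC)}

== RESULT ==
["ball_in(b2,rmC)", "free(right)", "robot_in(rmC)"]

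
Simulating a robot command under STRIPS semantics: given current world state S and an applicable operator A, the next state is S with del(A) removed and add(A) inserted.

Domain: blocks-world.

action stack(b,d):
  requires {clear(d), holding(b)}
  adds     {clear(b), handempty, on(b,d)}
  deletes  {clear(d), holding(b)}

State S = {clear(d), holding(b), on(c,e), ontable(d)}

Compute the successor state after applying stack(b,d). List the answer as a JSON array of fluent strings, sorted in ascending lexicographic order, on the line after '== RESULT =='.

Compute (S \ del) ∪ add:
  pre ⊆ S: {clear(d), holding(b)} ⊆ S  — applicable
  S \ del = {on(c,e), ontable(d)}
  ∪ add   = {clear(b), handempty, on(b,d), on(c,e), ontable(d)}

== RESULT ==
["clear(b)", "handempty", "on(b,d)", "on(c,e)", "ontable(d)"]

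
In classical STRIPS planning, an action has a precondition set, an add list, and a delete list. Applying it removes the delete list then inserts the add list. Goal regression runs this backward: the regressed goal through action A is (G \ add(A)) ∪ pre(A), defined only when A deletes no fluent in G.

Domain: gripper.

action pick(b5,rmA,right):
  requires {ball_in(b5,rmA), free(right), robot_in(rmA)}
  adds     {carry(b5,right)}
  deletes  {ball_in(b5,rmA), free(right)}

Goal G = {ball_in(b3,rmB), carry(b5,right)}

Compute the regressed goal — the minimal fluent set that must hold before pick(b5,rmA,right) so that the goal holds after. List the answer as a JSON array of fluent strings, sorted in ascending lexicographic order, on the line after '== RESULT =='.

Compute (G \ add) ∪ pre:
  G ∩ del = {}  (empty — regression defined)
  G \ add = {ball_in(b3,rmB), carry(b5,right)} \ {carry(b5,right)} = {ball_in(b3,rmB)}
  ∪ pre   = {ball_in(b3,rmB)} ∪ {ball_in(b5,rmA), free(right), robot_in(rmA)}
          = {ball_in(b3,rmB), ball_in(b5,rmA), free(right), robot_in(rmA)}

== RESULT ==
["ball_in(b3,rmB)", "ball_in(b5,rmA)", "free(right)", "robot_in(rmA)"]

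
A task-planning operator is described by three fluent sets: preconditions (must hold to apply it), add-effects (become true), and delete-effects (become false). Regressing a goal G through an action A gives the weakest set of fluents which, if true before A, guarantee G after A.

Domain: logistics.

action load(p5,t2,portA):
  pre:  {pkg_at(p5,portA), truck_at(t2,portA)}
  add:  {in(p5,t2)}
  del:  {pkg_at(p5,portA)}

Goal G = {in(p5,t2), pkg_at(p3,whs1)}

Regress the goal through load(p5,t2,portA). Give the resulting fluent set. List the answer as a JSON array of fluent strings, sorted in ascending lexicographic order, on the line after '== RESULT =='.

Compute (G \ add) ∪ pre:
  G ∩ del = {}  (empty — regression defined)
  G \ add = {in(p5,t2), pkg_at(p3,whs1)} \ {in(p5,t2)} = {pkg_at(p3,whs1)}
  ∪ pre   = {pkg_at(p3,whs1)} ∪ {pkg_at(p5,portA), truck_at(t2,portA)}
          = {pkg_at(p3,whs1), pkg_at(p5,portA), truck_at(t2,portA)}

== RESULT ==
["pkg_at(p3,whs1)", "pkg_at(p5,portA)", "truck_at(t2,portA)"]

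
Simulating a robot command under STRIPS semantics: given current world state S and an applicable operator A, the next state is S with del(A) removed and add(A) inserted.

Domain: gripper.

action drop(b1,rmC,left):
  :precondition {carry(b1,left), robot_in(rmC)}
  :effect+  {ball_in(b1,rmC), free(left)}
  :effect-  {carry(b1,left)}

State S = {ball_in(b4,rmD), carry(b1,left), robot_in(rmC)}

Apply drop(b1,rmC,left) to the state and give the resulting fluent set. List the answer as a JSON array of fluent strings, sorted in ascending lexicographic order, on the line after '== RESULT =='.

Progress:
  pre ⊆ S: {carry(b1,left), robot_in(rmC)} ⊆ S  — applicable
  S \ del = {ball_in(b4,rmD), robot_in(rmC)}
  ∪ add   = {ball_in(b1,rmC), ball_in(b4,rmD), free(left), robot_in(rmC)}

== RESULT ==
["ball_in(b1,rmC)", "ball_in(b4,rmD)", "free(left)", "robot_in(rmC)"]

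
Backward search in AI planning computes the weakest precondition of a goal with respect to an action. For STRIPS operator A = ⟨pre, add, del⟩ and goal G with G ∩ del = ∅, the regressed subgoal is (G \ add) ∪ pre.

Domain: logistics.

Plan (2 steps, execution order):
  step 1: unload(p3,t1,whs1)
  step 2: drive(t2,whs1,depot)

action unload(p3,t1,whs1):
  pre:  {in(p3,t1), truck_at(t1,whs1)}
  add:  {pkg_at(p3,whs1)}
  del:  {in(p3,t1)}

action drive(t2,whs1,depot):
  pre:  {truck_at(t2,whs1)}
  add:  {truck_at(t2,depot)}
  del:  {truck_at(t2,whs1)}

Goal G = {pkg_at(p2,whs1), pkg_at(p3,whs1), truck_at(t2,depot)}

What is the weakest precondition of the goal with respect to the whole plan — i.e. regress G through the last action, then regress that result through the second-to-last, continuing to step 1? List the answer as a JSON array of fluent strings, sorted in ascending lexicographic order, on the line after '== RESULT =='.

Work backward from the goal:
  through step 2 (drive(t2,whs1,depot)): drop {truck_at(t2,depot)}, keep {pkg_at(p2,whs1), pkg_at(p3,whs1)}, require {truck_at(t2,whs1)}
    → {pkg_at(p2,whs1), pkg_at(p3,whs1), truck_at(t2,whs1)}
  through step 1 (unload(p3,t1,whs1)): drop {pkg_at(p3,whs1)}, keep {pkg_at(p2,whs1), truck_at(t2,whs1)}, require {in(p3,t1), truck_at(t1,whs1)}
    → {in(p3,t1), pkg_at(p2,whs1), truck_at(t1,whs1), truck_at(t2,whs1)}

== RESULT ==
["in(p3,t1)", "pkg_at(p2,whs1)", "truck_at(t1,whs1)", "truck_at(t2,whs1)"]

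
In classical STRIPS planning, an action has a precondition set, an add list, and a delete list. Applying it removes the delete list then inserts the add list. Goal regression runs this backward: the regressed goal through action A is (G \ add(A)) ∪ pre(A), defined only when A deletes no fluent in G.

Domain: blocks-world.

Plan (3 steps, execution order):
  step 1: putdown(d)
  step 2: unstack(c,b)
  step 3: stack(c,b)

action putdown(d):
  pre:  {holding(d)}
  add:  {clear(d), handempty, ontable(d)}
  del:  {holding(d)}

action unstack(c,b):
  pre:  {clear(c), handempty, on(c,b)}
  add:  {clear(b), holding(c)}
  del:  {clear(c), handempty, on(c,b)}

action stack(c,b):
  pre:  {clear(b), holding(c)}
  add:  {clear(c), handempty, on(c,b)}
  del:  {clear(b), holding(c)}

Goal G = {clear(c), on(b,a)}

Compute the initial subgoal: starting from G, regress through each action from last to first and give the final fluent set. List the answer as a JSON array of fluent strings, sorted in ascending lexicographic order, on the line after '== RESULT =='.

Work backward from the goal:
  through step 3 (stack(c,b)): drop {clear(c)}, keep {on(b,a)}, require {clear(b), holding(c)}
    → {clear(b), holding(c), on(b,a)}
  through step 2 (unstack(c,b)): drop {clear(b), holding(c)}, keep {on(b,a)}, require {clear(c), handempty, on(c,b)}
    → {clear(c), handempty, on(b,a), on(c,b)}
  through step 1 (putdown(d)): drop {handempty}, keep {clear(c), on(b,a), on(c,b)}, require {holding(d)}
    → {clear(c), holding(d), on(b,a), on(c,b)}

== RESULT ==
["clear(c)", "holding(d)", "on(b,a)", "on(c,b)"]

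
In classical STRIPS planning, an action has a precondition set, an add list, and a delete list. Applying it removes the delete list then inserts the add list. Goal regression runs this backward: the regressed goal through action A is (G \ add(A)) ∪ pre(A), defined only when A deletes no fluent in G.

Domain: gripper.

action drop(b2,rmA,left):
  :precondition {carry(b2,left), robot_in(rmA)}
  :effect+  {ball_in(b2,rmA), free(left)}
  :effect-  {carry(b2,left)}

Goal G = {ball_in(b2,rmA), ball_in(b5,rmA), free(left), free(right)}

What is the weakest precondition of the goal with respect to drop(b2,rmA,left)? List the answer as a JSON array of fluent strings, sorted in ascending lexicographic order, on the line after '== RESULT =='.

Regress:
  G ∩ del = {}  (empty — regression defined)
  G \ add = {ball_in(b2,rmA), ball_in(b5,rmA), free(left), free(right)} \ {ball_in(b2,rmA), free(left)} = {ball_in(b5,rmA), free(right)}
  ∪ pre   = {ball_in(b5,rmA), free(right)} ∪ {carry(b2,left), robot_in(rmA)}
          = {ball_in(b5,rmA), carry(b2,left), free(right), robot_in(rmA)}

== RESULT ==
["ball_in(b5,rmA)", "carry(b2,left)", "free(right)", "robot_in(rmA)"]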